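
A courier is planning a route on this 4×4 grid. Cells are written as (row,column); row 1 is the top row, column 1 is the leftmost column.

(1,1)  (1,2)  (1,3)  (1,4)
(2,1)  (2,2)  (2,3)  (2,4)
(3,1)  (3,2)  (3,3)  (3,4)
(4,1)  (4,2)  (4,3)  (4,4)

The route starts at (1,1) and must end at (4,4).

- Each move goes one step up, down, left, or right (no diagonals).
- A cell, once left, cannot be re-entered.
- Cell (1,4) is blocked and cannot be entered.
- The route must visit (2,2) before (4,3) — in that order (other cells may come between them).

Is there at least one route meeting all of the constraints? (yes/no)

One route that works: (1,1) → (2,1) → (2,2) → (3,2) → (4,2) → (4,3) → (4,4).

yes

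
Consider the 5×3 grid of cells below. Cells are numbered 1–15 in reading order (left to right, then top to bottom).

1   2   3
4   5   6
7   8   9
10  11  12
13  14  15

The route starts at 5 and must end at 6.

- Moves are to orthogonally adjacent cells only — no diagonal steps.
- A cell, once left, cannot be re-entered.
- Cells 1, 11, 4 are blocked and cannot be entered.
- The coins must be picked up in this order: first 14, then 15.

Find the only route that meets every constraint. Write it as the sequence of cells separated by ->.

5 -> 8 -> 7 -> 10 -> 13 -> 14 -> 15 -> 12 -> 9 -> 6

The waypoints must appear in the order 14, 15, with no cell reused.
Route from 5: down 1 to 8, left 1 to 7, down 2 to 13, right 2 to 15, up 3 to 6 — 9 moves in all.
Check: order respected (14 at step 5, 15 at step 6).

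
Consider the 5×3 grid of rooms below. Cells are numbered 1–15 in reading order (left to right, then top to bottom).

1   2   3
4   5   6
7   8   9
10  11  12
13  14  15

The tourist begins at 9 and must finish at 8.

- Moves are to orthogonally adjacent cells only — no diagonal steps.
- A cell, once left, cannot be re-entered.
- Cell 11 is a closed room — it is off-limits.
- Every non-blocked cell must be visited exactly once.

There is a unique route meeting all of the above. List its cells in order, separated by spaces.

Need to visit all 14 open cells exactly once, starting at 9 and ending at 8.
Cell 1 has only two open neighbours (4 and 2), so the path must pass straight through it: one of those is the cell it's entered from and the other is where it exits.
Route from 9: down 2 to 15, left 2 to 13, up 4 to 1, right 2 to 3, down 1 to 6, left 1 to 5, down 1 to 8 — 13 moves in all.
Check: all 14 open cells covered.

9 12 15 14 13 10 7 4 1 2 3 6 5 8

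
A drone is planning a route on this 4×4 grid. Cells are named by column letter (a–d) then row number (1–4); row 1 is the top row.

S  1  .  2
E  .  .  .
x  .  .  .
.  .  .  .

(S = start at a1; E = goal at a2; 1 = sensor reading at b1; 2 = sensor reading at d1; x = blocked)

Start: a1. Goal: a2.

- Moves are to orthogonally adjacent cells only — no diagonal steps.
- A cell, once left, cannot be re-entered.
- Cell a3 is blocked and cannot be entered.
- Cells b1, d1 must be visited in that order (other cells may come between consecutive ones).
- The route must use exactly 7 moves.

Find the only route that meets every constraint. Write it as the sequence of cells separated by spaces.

The waypoints must appear in the order b1, d1, with no cell reused.
Route from a1: right 3 to d1, down 1 to d2, left 3 to a2 — 7 moves in all.
Check: order respected (1 at step 1, 2 at step 3); 7 moves as required.

a1 b1 c1 d1 d2 c2 b2 a2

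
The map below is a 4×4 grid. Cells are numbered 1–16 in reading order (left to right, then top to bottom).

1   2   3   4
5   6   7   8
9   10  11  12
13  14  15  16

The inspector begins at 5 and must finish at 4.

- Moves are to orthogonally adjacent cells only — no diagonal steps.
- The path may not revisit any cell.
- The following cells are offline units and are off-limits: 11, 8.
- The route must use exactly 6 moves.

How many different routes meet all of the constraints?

3

Need simple routes of exactly 6 moves from 5 to 4 (Manhattan distance 4, so 1 moves are spent on a detour and 1 undoing it).
Enumerating: 5 1 2 6 7 3 4 | 5 9 10 6 2 3 4 | 5 9 10 6 7 3 4.
That gives 3 routes.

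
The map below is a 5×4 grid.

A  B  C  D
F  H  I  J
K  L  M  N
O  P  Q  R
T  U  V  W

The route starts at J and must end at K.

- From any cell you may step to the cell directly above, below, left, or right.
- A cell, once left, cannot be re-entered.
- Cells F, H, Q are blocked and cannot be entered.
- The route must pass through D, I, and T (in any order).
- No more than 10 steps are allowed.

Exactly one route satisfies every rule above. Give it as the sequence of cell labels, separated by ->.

Any route must reach D, I, and T and still end at K within 10 moves, so the order of the required stops is forced.
Route from J: up 1 to D, left 1 to C, down 2 to M, left 1 to L, down 2 to U, left 1 to T, up 2 to K — 10 moves in all.
Check: all required cells visited; 10 ≤ 10 moves.

J -> D -> C -> I -> M -> L -> P -> U -> T -> O -> K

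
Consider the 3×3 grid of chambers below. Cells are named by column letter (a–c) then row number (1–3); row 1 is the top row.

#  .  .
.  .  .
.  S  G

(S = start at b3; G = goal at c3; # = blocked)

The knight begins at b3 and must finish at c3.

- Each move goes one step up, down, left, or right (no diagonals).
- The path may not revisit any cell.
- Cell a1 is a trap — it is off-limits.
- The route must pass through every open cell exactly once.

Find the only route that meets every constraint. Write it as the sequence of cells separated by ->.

Need to visit all 8 open cells exactly once, starting at b3 and ending at c3.
Cell a3 has only two open neighbours (a2 and b3), so the path must pass straight through it: one of those is the cell it's entered from and the other is where it exits.
Route from b3: left to a3, up to a2, right to b2, up to b1, right to c1, 2× down (reaching c3) — 7 moves in all.
Check: all 8 open cells covered.

b3 -> a3 -> a2 -> b2 -> b1 -> c1 -> c2 -> c3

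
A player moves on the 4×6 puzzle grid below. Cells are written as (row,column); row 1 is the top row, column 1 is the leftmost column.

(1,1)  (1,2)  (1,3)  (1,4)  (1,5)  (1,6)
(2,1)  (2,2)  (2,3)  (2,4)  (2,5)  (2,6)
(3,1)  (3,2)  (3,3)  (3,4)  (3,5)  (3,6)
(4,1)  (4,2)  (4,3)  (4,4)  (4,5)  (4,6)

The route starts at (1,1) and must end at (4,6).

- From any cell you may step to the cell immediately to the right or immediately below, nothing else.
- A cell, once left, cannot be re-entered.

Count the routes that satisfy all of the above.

A right/down-only route from (1,1) to (4,6) makes exactly 3 down-moves and 5 right-moves in some order.
With no other constraints that would be C(8,3) = 56 routes.
That gives 56 routes.

56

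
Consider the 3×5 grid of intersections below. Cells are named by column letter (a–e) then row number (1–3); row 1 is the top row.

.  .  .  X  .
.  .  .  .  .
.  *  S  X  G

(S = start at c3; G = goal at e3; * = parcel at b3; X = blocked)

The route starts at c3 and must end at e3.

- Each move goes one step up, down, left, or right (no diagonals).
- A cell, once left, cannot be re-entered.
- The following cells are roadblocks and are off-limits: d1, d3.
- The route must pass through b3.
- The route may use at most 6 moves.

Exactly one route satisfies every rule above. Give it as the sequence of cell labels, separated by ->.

The budget equals the shortest possible length, so every move has to be on a shortest route through the required cells.
Route from c3: left 1 to b3, up 1 to b2, right 3 to e2, down 1 to e3 — 6 moves in all.
Check: all required cells visited; 6 ≤ 6 moves.

c3 -> b3 -> b2 -> c2 -> d2 -> e2 -> e3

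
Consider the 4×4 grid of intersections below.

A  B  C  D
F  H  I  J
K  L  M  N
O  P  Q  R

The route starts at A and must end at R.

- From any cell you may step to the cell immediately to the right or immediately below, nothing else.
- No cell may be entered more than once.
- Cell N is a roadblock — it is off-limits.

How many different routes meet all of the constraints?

A right/down-only route from A to R makes exactly 3 down-moves and 3 right-moves in some order.
With no other constraints that would be C(6,3) = 20 routes.
Subtract routes through each blocked cell (inclusion–exclusion for overlaps): − through N: 10 → 10.
That gives 10 routes.

10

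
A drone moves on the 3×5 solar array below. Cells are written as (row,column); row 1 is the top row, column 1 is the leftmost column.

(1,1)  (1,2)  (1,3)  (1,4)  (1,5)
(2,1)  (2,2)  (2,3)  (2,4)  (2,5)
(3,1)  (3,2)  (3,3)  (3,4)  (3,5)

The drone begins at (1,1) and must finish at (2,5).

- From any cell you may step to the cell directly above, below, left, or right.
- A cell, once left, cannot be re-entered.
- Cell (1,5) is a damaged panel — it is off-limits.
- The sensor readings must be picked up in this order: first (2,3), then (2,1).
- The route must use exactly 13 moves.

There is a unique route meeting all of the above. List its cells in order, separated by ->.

The waypoints must appear in the order (2,3), (2,1), with no cell reused.
Route from (1,1): 3× right (reaching (1,4)), down to (2,4), 3× left (reaching (2,1)), down to (3,1), 4× right (reaching (3,5)), up to (2,5) — 13 moves in all.
Check: order respected ((2,3) at step 5, (2,1) at step 7); 13 moves as required.

(1,1) -> (1,2) -> (1,3) -> (1,4) -> (2,4) -> (2,3) -> (2,2) -> (2,1) -> (3,1) -> (3,2) -> (3,3) -> (3,4) -> (3,5) -> (2,5)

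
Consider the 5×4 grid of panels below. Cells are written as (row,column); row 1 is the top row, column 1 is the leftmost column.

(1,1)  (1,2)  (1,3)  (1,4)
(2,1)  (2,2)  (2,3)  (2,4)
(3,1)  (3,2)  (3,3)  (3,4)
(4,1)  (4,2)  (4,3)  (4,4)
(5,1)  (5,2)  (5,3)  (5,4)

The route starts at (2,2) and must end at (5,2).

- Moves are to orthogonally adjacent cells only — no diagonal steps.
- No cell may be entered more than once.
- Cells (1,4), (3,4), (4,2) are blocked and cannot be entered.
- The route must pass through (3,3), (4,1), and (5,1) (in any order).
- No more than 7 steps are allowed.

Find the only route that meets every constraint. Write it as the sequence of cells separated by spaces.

The budget equals the shortest possible length, so every move has to be on a shortest route through the required cells.
Route from (2,2): right 1 to (2,3), down 1 to (3,3), left 2 to (3,1), down 2 to (5,1), right 1 to (5,2) — 7 moves in all.
Check: all required cells visited; 7 ≤ 7 moves.

(2,2) (2,3) (3,3) (3,2) (3,1) (4,1) (5,1) (5,2)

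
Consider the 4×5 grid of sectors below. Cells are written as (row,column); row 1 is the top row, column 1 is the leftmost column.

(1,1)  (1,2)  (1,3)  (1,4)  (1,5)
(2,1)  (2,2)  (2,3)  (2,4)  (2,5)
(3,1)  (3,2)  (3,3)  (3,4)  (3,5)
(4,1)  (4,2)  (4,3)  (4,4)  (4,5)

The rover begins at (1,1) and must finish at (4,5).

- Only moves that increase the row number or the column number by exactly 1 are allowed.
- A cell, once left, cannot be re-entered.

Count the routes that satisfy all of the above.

35

A right/down-only route from (1,1) to (4,5) makes exactly 3 down-moves and 4 right-moves in some order.
With no other constraints that would be C(7,3) = 35 routes.
That gives 35 routes.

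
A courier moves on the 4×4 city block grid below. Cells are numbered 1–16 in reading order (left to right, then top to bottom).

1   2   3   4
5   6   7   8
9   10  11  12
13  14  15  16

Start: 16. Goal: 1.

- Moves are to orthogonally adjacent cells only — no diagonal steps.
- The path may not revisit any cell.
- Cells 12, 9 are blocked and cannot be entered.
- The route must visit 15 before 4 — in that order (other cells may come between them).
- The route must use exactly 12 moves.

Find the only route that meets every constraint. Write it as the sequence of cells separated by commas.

The waypoints must appear in the order 15, 4, with no cell reused.
Route from 16: 2× left (reaching 14), up to 10, right to 11, up to 7, right to 8, up to 4, 2× left (reaching 2), down to 6, left to 5, up to 1 — 12 moves in all.
Check: order respected (15 at step 1, 4 at step 7); 12 moves as required.

16, 15, 14, 10, 11, 7, 8, 4, 3, 2, 6, 5, 1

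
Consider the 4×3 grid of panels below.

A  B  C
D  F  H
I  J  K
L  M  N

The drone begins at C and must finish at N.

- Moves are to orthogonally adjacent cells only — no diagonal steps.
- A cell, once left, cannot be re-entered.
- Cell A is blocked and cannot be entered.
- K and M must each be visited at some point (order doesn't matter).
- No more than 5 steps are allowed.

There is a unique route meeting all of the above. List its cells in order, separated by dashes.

Any route must reach K and M and still end at N within 5 moves, so the order of the required stops is forced.
Route from C: down 2 to K, left 1 to J, down 1 to M, right 1 to N — 5 moves in all.
Check: all required cells visited; 5 ≤ 5 moves.

C - H - K - J - M - N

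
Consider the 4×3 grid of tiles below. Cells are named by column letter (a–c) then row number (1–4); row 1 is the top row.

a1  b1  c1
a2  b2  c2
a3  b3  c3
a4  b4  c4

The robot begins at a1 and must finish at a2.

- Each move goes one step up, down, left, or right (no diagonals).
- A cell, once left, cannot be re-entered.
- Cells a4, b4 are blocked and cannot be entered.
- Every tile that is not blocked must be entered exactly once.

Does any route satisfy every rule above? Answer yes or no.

no

Cell c4 has only one open neighbour but is neither the start nor the goal, so a Hamiltonian route would have to both enter and leave it through the same neighbour — impossible without revisiting.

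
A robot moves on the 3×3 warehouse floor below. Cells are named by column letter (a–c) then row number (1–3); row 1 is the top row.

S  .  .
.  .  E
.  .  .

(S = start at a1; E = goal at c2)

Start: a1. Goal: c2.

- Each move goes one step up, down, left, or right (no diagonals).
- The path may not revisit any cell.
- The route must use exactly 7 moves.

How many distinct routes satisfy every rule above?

2

Need simple routes of exactly 7 moves from a1 to c2 (Manhattan distance 3, so 2 moves are spent on a detour and 2 undoing it).
Enumerating: a1 a2 a3 b3 b2 b1 c1 c2 | a1 b1 b2 a2 a3 b3 c3 c2.
That gives 2 routes.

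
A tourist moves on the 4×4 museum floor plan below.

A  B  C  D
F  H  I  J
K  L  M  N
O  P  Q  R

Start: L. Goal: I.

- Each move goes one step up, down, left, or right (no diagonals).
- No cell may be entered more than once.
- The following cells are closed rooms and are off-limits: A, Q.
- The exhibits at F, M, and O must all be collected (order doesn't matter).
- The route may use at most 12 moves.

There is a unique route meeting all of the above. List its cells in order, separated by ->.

L -> P -> O -> K -> F -> H -> B -> C -> D -> J -> N -> M -> I

Any route must reach F, M, and O and still end at I within 12 moves, so the order of the required stops is forced.
Route from L: down to P, left to O, 2× up (reaching F), right to H, up to B, 2× right (reaching D), 2× down (reaching N), left to M, up to I — 12 moves in all.
Check: all required cells visited; 12 ≤ 12 moves.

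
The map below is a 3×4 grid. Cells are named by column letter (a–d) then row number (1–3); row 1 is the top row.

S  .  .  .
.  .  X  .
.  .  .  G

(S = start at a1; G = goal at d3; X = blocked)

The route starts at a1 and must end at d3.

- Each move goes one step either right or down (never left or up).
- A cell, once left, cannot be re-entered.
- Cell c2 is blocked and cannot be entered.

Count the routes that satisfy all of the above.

A right/down-only route from a1 to d3 makes exactly 2 down-moves and 3 right-moves in some order.
With no other constraints that would be C(5,2) = 10 routes.
Subtract routes through each blocked cell (inclusion–exclusion for overlaps): − through c2: 6 → 4.
That gives 4 routes.

4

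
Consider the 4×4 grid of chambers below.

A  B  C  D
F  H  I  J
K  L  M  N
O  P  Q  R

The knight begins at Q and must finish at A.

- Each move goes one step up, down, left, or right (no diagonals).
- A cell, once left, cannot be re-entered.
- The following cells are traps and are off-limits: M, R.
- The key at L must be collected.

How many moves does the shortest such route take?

5

Any route passes through L somewhere between Q and A. Summing Manhattan distances along the two legs (Q → L → A) gives a lower bound of 2 + 3 = 5 moves.
A route of 5 moves achieves this: Q → P → L → H → B → A.
Since 5 matches the lower bound, it is optimal.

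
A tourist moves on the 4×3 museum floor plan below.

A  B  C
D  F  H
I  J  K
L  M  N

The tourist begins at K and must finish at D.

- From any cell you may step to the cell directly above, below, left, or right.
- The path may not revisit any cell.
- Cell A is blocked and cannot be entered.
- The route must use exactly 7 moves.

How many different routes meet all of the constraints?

3

Need simple routes of exactly 7 moves from K to D (Manhattan distance 3, so 2 moves are spent on a detour and 2 undoing it).
Enumerating: K H C B F J I D | K H F J M L I D | K N M L I J F D.
That gives 3 routes.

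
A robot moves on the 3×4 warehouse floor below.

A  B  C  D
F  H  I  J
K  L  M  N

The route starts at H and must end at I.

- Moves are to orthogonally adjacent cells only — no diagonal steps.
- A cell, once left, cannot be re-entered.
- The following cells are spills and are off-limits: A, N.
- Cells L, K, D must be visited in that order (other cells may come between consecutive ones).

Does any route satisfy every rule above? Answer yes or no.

no

Even ignoring the required order, no revisit-free route from H to I manages to pass through all of L, K, and D: branching out from H, every path either misses one of them or, having collected them, can no longer reach I without re-entering a cell.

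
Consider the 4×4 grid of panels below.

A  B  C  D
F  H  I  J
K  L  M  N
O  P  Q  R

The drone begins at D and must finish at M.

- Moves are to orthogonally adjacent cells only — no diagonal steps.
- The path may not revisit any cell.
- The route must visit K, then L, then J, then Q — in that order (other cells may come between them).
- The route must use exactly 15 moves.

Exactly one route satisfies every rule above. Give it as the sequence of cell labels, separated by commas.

D, C, B, A, F, K, O, P, L, H, I, J, N, R, Q, M

The waypoints must appear in the order K, L, J, Q, with no cell reused.
Route from D: left 3 to A, down 3 to O, right 1 to P, up 2 to H, right 2 to J, down 2 to R, left 1 to Q, up 1 to M — 15 moves in all.
Check: order respected (K at step 5, L at step 8, J at step 11, Q at step 14); 15 moves as required.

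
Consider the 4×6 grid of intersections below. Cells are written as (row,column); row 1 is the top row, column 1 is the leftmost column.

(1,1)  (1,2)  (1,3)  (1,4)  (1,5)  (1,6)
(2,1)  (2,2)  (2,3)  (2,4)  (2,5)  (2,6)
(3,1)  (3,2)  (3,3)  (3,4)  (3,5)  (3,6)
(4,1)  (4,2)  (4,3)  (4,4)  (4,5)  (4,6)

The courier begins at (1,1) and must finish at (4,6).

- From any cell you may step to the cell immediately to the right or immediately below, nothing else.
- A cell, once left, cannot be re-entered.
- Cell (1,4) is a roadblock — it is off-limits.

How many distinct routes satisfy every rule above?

A right/down-only route from (1,1) to (4,6) makes exactly 3 down-moves and 5 right-moves in some order.
With no other constraints that would be C(8,3) = 56 routes.
Subtract routes through each blocked cell (inclusion–exclusion for overlaps): − through (1,4): 10 → 46.
That gives 46 routes.

46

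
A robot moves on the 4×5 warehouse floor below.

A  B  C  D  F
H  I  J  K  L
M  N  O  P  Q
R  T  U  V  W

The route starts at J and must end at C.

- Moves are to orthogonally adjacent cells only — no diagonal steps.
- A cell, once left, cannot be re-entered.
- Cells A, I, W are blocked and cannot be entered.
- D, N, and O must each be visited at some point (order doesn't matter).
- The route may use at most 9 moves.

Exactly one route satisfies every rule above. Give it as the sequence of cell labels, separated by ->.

The 9-move cap with required stops at D, N, O leaves no slack for detours.
Route from J: down 1 to O, left 1 to N, down 1 to T, right 2 to V, up 3 to D, left 1 to C — 9 moves in all.
Check: all required cells visited; 9 ≤ 9 moves.

J -> O -> N -> T -> U -> V -> P -> K -> D -> C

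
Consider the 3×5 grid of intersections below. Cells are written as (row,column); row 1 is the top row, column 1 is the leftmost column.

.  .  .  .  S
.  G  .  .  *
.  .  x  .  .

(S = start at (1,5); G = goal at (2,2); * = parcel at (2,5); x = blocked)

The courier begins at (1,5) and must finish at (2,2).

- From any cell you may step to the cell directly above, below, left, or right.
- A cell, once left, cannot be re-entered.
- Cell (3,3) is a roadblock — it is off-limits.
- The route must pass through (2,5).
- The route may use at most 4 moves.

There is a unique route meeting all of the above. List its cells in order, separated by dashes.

(1,5) - (2,5) - (2,4) - (2,3) - (2,2)

The 4-move cap with required stops at (2,5) leaves no slack for detours.
Route from (1,5): down 1 to (2,5), left 3 to (2,2) — 4 moves in all.
Check: all required cells visited; 4 ≤ 4 moves.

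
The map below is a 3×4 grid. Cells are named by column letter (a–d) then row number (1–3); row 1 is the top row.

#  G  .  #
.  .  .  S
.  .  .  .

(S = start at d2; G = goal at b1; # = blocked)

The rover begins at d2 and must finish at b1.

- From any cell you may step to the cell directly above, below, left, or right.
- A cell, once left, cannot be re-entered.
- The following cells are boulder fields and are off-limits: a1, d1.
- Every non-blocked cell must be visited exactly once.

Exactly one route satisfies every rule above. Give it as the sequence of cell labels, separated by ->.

d2 -> d3 -> c3 -> b3 -> a3 -> a2 -> b2 -> c2 -> c1 -> b1

Need to visit all 10 open cells exactly once, starting at d2 and ending at b1.
Cell a2 has only two open neighbours (a3 and b2), so the path must pass straight through it: one of those is the cell it's entered from and the other is where it exits.
Route from d2: down to d3, 3× left (reaching a3), up to a2, 2× right (reaching c2), up to c1, left to b1 — 9 moves in all.
Check: all 10 open cells covered.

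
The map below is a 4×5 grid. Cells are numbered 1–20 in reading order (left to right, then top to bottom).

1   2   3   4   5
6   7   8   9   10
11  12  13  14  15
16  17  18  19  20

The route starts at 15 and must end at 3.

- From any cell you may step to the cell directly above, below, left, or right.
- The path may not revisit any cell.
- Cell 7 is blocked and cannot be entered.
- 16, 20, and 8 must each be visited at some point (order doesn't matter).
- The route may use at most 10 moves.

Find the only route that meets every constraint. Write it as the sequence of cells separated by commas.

15, 20, 19, 18, 17, 16, 11, 12, 13, 8, 3

The budget equals the shortest possible length, so every move has to be on a shortest route through the required cells.
Route from 15: down to 20, 4× left (reaching 16), up to 11, 2× right (reaching 13), 2× up (reaching 3) — 10 moves in all.
Check: all required cells visited; 10 ≤ 10 moves.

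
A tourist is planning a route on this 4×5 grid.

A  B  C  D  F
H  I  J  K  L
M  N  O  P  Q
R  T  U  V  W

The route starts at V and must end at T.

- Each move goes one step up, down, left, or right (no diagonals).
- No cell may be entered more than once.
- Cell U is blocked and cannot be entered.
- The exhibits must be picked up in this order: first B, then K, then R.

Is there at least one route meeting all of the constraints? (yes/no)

One route that works: V → W → Q → L → F → D → C → B → I → J → K → P → O → N → M → R → T.

yes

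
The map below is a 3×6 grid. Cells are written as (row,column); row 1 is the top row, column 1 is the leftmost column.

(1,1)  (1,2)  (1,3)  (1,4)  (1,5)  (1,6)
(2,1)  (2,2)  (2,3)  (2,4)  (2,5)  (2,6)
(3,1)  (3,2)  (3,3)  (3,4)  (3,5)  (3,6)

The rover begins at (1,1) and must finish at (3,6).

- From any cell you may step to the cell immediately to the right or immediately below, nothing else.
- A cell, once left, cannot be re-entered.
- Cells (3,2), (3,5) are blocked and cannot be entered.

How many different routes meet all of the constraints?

A right/down-only route from (1,1) to (3,6) makes exactly 2 down-moves and 5 right-moves in some order.
With no other constraints that would be C(7,2) = 21 routes.
Subtract routes through each blocked cell (inclusion–exclusion for overlaps): − through (3,2): 3 − through (3,5): 15 + through (3,2)&(3,5): 3 → 6.
That gives 6 routes.

6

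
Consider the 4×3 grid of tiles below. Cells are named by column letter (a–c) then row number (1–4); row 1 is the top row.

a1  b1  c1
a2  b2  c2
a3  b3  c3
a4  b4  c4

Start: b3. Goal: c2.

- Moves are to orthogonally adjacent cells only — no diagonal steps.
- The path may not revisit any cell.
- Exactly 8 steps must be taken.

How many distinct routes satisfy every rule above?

Need simple routes of exactly 8 moves from b3 to c2 (Manhattan distance 2, so 3 moves are spent on a detour and 3 undoing it).
Enumerating: b3 b2 a2 a3 a4 b4 c4 c3 c2 | b3 b4 a4 a3 a2 a1 b1 b2 c2 | b3 b4 a4 a3 a2 a1 b1 c1 c2 | b3 b4 a4 a3 a2 b2 b1 c1 c2 | b3 c3 c4 b4 a4 a3 a2 b2 c2.
That gives 5 routes.

5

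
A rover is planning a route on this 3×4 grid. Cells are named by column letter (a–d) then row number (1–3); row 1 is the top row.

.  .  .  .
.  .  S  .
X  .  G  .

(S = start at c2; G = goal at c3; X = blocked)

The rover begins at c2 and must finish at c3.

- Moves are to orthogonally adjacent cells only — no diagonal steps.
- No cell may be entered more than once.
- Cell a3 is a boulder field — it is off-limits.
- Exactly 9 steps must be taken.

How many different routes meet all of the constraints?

Need simple routes of exactly 9 moves from c2 to c3 (Manhattan distance 1, so 4 moves are spent on a detour and 4 undoing it).
Enumerating: c2 b2 a2 a1 b1 c1 d1 d2 d3 c3 | c2 d2 d1 c1 b1 a1 a2 b2 b3 c3.
That gives 2 routes.

2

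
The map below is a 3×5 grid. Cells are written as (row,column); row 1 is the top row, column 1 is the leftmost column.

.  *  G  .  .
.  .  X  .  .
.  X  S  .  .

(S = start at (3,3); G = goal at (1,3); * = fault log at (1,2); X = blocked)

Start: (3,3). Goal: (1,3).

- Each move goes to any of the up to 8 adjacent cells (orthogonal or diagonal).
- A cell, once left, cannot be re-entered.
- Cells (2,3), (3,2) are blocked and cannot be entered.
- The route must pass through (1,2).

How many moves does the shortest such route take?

3

Any route passes through (1,2) somewhere between (3,3) and (1,3). Summing Chebyshev distances along the two legs ((3,3) → (1,2) → (1,3)) gives a lower bound of 2 + 1 = 3 moves.
A route of 3 moves achieves this: (3,3) → (2,2) → (1,2) → (1,3).
Since 3 matches the lower bound, it is optimal.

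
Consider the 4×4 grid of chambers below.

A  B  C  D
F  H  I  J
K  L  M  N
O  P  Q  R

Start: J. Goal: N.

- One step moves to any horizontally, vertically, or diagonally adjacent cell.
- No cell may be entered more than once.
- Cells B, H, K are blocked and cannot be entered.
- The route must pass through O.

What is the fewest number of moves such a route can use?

Any route passes through O somewhere between J and N. Summing Chebyshev distances along the two legs (J → O → N) gives a lower bound of 3 + 3 = 6 moves.
A route of 6 moves achieves this: J → I → L → O → P → M → N.
Since 6 matches the lower bound, it is optimal.

6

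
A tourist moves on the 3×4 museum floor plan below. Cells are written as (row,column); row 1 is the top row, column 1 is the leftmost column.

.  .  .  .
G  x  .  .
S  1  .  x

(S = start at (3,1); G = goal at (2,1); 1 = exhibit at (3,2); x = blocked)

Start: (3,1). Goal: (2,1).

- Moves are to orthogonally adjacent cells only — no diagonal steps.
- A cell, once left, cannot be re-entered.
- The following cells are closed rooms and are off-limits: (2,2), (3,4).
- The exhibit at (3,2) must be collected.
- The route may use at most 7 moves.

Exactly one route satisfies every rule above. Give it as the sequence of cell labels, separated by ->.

The 7-move cap with required stops at (3,2) leaves no slack for detours.
Route from (3,1): 2× right (reaching (3,3)), 2× up (reaching (1,3)), 2× left (reaching (1,1)), down to (2,1) — 7 moves in all.
Check: all required cells visited; 7 ≤ 7 moves.

(3,1) -> (3,2) -> (3,3) -> (2,3) -> (1,3) -> (1,2) -> (1,1) -> (2,1)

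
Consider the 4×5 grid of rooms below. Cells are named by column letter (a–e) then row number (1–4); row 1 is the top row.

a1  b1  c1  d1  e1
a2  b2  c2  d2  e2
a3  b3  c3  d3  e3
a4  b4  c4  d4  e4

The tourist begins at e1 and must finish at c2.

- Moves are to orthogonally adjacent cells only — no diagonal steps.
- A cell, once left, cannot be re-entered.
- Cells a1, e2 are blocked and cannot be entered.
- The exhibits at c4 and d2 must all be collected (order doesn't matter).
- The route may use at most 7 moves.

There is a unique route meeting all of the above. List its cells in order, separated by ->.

e1 -> d1 -> d2 -> d3 -> d4 -> c4 -> c3 -> c2

The budget equals the shortest possible length, so every move has to be on a shortest route through the required cells.
Route from e1: left 1 to d1, down 3 to d4, left 1 to c4, up 2 to c2 — 7 moves in all.
Check: all required cells visited; 7 ≤ 7 moves.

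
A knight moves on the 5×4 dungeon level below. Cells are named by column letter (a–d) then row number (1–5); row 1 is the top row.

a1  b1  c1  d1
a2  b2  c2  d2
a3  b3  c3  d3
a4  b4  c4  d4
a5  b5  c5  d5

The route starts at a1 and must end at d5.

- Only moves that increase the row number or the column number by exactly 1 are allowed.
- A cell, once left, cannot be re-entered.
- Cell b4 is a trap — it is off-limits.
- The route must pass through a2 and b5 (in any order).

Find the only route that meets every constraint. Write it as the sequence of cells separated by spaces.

a1 a2 a3 a4 a5 b5 c5 d5

Moves only go right or down, so the column and row indices never decrease.
Route from a1: down 4 to a5, right 3 to d5 — 7 moves in all.
Check: all required cells visited.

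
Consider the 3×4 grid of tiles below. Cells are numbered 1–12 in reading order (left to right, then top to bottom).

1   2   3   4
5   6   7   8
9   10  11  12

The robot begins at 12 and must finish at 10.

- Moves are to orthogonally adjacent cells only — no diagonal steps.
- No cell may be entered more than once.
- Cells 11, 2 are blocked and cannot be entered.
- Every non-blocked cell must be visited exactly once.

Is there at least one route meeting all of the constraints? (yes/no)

Cell 1 has only one open neighbour but is neither the start nor the goal, so a Hamiltonian route would have to both enter and leave it through the same neighbour — impossible without revisiting.

no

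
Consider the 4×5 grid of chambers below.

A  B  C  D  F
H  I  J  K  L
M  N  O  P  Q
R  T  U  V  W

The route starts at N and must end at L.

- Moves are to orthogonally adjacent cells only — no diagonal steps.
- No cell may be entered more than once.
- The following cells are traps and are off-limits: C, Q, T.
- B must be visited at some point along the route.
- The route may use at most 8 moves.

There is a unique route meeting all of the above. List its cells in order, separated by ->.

The 8-move cap with required stops at B leaves no slack for detours.
Route from N: left 1 to M, up 2 to A, right 1 to B, down 1 to I, right 3 to L — 8 moves in all.
Check: all required cells visited; 8 ≤ 8 moves.

N -> M -> H -> A -> B -> I -> J -> K -> L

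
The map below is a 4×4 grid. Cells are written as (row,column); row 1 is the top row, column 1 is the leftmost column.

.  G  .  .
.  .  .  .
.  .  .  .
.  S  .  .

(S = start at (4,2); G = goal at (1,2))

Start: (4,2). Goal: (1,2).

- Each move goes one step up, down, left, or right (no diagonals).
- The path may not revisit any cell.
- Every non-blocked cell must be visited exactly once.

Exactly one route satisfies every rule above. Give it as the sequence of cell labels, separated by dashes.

(4,2) - (4,1) - (3,1) - (3,2) - (3,3) - (4,3) - (4,4) - (3,4) - (2,4) - (1,4) - (1,3) - (2,3) - (2,2) - (2,1) - (1,1) - (1,2)

Need to visit all 16 open cells exactly once, starting at (4,2) and ending at (1,2).
Cell (1,4) has only two open neighbours ((2,4) and (1,3)), so the path must pass straight through it: one of those is the cell it's entered from and the other is where it exits.
Route from (4,2): left to (4,1), up to (3,1), 2× right (reaching (3,3)), down to (4,3), right to (4,4), 3× up (reaching (1,4)), left to (1,3), down to (2,3), 2× left (reaching (2,1)), up to (1,1), right to (1,2) — 15 moves in all.
Check: all 16 open cells covered.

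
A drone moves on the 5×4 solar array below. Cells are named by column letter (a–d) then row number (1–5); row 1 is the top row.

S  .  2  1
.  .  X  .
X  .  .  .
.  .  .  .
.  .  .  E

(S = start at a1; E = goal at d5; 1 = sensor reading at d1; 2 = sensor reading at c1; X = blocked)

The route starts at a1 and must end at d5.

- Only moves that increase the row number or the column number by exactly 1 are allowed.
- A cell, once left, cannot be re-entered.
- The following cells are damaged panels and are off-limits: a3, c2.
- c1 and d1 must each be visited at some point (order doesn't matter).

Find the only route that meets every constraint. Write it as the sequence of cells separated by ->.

a1 -> b1 -> c1 -> d1 -> d2 -> d3 -> d4 -> d5

Moves only go right or down, so the column and row indices never decrease.
Route from a1: right 3 to d1, down 4 to d5 — 7 moves in all.
Check: all required cells visited.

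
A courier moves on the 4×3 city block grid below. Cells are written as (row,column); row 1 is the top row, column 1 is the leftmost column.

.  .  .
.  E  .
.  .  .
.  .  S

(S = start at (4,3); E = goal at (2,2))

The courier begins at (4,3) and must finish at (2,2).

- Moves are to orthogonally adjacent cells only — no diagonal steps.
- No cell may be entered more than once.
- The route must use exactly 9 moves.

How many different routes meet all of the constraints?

Need simple routes of exactly 9 moves from (4,3) to (2,2) (Manhattan distance 3, so 3 moves are spent on a detour and 3 undoing it).
Enumerating: (4,3) (3,3) (2,3) (1,3) (1,2) (1,1) (2,1) (3,1) (3,2) (2,2) | (4,3) (3,3) (3,2) (4,2) (4,1) (3,1) (2,1) (1,1) (1,2) (2,2) | (4,3) (3,3) (3,2) (3,1) (2,1) (1,1) (1,2) (1,3) (2,3) (2,2) | (4,3) (4,2) (3,2) (3,1) (2,1) (1,1) (1,2) (1,3) (2,3) (2,2) | (4,3) (4,2) (3,2) (3,3) (2,3) (1,3) (1,2) (1,1) (2,1) (2,2) | (4,3) (4,2) (4,1) (3,1) (2,1) (1,1) (1,2) (1,3) (2,3) (2,2) | (4,3) (4,2) (4,1) (3,1) (3,2) (3,3) (2,3) (1,3) (1,2) (2,2).
That gives 7 routes.

7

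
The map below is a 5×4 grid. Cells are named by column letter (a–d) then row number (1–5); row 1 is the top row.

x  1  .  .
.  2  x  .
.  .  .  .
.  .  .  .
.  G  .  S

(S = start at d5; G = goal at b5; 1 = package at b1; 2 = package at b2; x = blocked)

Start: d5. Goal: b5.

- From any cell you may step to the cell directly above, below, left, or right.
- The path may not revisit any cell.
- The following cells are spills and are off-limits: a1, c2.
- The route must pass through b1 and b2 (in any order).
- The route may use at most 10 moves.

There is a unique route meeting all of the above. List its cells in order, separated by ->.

The 10-move cap with required stops at b1, b2 leaves no slack for detours.
Route from d5: 4× up (reaching d1), 2× left (reaching b1), 4× down (reaching b5) — 10 moves in all.
Check: all required cells visited; 10 ≤ 10 moves.

d5 -> d4 -> d3 -> d2 -> d1 -> c1 -> b1 -> b2 -> b3 -> b4 -> b5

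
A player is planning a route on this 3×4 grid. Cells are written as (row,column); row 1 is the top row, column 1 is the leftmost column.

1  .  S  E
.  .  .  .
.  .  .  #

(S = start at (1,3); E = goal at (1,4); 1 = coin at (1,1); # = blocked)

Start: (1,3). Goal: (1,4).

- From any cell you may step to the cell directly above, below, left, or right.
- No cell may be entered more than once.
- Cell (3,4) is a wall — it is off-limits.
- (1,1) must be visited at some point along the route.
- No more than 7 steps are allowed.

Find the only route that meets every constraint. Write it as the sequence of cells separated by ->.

Any route must reach (1,1) and still end at (1,4) within 7 moves, so the order of the required stops is forced.
Route from (1,3): 2× left (reaching (1,1)), down to (2,1), 3× right (reaching (2,4)), up to (1,4) — 7 moves in all.
Check: all required cells visited; 7 ≤ 7 moves.

(1,3) -> (1,2) -> (1,1) -> (2,1) -> (2,2) -> (2,3) -> (2,4) -> (1,4)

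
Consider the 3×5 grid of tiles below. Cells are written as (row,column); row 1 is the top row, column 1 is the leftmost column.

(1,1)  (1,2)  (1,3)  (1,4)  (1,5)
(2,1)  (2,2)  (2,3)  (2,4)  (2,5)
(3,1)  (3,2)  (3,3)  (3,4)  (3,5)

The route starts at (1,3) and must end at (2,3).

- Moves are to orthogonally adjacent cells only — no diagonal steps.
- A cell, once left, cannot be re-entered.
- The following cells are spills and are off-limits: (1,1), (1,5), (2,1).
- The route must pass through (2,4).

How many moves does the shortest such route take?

3

Any route passes through (2,4) somewhere between (1,3) and (2,3). Summing Manhattan distances along the two legs ((1,3) → (2,4) → (2,3)) gives a lower bound of 2 + 1 = 3 moves.
A route of 3 moves achieves this: (1,3) → (1,4) → (2,4) → (2,3).
Since 3 matches the lower bound, it is optimal.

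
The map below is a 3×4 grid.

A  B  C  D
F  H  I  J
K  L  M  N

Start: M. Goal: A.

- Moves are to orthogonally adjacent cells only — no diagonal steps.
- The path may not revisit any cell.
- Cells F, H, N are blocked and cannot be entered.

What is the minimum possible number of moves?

The Manhattan distance from M to A is |3−1| + |3−1| = 4, so at least 4 moves are needed.
A route of 4 moves achieves this: M → I → C → B → A.
Since 4 matches the lower bound, it is optimal.

4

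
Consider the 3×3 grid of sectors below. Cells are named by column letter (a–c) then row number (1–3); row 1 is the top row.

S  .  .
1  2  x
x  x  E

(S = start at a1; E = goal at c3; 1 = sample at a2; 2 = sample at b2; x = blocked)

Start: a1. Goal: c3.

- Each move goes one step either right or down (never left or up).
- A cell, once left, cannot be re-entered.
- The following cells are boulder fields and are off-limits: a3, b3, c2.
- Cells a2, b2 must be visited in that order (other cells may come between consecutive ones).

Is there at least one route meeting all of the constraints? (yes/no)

no

Every right/down route from b2 to c3 runs into a blocked cell, so that leg cannot be completed.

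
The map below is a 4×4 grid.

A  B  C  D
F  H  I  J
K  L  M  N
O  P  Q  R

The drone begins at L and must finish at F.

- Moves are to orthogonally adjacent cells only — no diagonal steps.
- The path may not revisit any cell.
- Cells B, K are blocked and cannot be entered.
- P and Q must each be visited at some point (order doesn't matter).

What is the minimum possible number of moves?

Any route passes through P and Q in some order between L and F. Summing Manhattan distances along each leg and taking the cheapest ordering (L → Q → P → F) gives a lower bound of 2 + 1 + 3 = 6 moves.
A route of 6 moves achieves this: L → P → Q → M → I → H → F.
Since 6 matches the lower bound, it is optimal.

6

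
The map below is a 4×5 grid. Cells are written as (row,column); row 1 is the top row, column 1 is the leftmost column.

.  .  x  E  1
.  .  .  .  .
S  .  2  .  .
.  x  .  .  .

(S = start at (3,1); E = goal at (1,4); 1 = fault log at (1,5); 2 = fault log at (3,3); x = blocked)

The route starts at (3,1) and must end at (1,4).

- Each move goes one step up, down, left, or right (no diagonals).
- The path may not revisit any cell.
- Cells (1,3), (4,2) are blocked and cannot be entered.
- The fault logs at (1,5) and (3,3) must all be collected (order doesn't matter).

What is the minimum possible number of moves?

Any route passes through (1,5) and (3,3) in some order between (3,1) and (1,4). Summing Manhattan distances along each leg and taking the cheapest ordering ((3,1) → (3,3) → (1,5) → (1,4)) gives a lower bound of 2 + 4 + 1 = 7 moves.
A route of 7 moves achieves this: (3,1) → (3,2) → (3,3) → (2,3) → (2,4) → (2,5) → (1,5) → (1,4).
Since 7 matches the lower bound, it is optimal.

7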